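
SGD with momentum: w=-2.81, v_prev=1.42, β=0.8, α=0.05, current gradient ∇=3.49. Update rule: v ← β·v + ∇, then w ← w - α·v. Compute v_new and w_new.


v_new = 0.8·1.42 + 3.49 = 1.136 + 3.49 = 4.626
w_new = -2.81 - 0.05·4.626 = -2.81 - 0.2313 = -3.0413

v_new=4.626, w_new=-3.0413


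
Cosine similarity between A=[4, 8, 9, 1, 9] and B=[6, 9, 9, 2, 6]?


A·B = 4·6 + 8·9 + 9·9 + 1·2 + 9·6 = 233
‖A‖ = √243 = 15.5885, ‖B‖ = √238 = 15.4272
cos = 233/(√243·√238) = 233/√57834 = 0.9689

0.9689


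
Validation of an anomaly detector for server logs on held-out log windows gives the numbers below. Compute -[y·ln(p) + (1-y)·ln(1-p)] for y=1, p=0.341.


BCE = -[y·ln(p) + (1-y)·ln(1-p)]
= -1·ln(0.341) - 0
= -ln(0.341) = 1.0759

1.0759


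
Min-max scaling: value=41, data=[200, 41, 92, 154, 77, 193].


min=41, max=200
(41-41)/(200-41) = 0/159 = 0.0

0.0


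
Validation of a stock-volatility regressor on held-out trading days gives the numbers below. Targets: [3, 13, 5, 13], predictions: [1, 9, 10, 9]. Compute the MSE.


Squared errors: (3-1)²=4, (13-9)²=16, (5-10)²=25, (13-9)²=16
Sum = 61
MSE = 61/4 = 61/4

61/4


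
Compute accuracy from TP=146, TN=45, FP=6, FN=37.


Accuracy = (TP+TN)/(TP+TN+FP+FN)
= (146+45)/(234)
= 191/234 = 81.62%

81.62%


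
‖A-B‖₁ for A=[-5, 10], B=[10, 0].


d = |-5-10| + |10-0|
  = 15 + 10
  = 25

25


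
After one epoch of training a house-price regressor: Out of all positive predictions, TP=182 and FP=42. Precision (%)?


Precision = TP/(TP+FP)
= 182/(182+42)
= 182/224 = 81.25%

81.25%


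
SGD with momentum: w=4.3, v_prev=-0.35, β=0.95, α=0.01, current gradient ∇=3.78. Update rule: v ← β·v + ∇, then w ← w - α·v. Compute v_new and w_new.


v_new = 0.95·-0.35 + 3.78 = -0.3325 + 3.78 = 3.4475
w_new = 4.3 - 0.01·3.4475 = 4.3 - 0.034475 = 4.265525

v_new=3.4475, w_new=4.265525


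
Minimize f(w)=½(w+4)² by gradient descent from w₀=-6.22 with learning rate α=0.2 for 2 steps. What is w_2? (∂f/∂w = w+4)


step 1: grad = -6.22+4 = -2.22; w = -6.22 - 0.2·(-2.22) = -5.776
step 2: grad = -5.776+4 = -1.776; w = -5.776 - 0.2·(-1.776) = -5.4208

-5.4208


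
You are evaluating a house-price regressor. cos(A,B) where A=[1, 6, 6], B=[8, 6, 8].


A·B = 1·8 + 6·6 + 6·8 = 92
‖A‖ = √73 = 8.544, ‖B‖ = √164 = 12.8062
cos = 92/(√73·√164) = 92/√11972 = 0.8408

0.8408


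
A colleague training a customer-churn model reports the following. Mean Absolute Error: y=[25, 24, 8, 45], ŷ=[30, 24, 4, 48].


Absolute errors: |25-30|=5, |24-24|=0, |8-4|=4, |45-48|=3
Sum = 12
MAE = 12/4 = 3

3


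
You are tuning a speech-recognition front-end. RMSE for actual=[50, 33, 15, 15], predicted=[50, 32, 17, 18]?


MSE = 14/4 = 3.5
RMSE = √(14/4) = 1.8708

1.8708


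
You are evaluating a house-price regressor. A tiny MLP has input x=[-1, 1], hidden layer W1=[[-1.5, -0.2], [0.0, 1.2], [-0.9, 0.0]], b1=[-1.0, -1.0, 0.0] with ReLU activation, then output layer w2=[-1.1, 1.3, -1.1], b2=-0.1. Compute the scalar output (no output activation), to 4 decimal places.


z1[0] = (-1.5)·(-1) + (-0.2)·(1) - 1.0 = 0.3
z1[1] = (0.0)·(-1) + (1.2)·(1) - 1.0 = 0.2
z1[2] = (-0.9)·(-1) + (0.0)·(1) + 0.0 = 0.9
h = ReLU(z1) = [0.3, 0.2, 0.9]
output = (-1.1)·(0.3) + (1.3)·(0.2) + (-1.1)·(0.9) - 0.1 = -1.16

-1.16


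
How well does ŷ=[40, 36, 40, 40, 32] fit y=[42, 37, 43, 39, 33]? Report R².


ȳ = 38.8
SS_res = Σ(y-ŷ)² = 16
SS_tot = Σ(y-ȳ)² = 64.8
R² = 1 - SS_res/SS_tot = 1 - 0.2469 = 0.7531

0.7531


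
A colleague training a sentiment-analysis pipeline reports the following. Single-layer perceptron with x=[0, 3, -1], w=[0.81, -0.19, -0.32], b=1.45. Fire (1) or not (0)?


z = (0)·(0.81) + (3)·(-0.19) + (-1)·(-0.32) + 1.45
  = 1.2
step(z) = 1 (z≥0)

1


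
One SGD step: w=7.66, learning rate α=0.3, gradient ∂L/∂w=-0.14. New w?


w_new = w - α·∇
= 7.66 - 0.3·-0.14
= 7.66 + 0.042
= 7.702

7.702


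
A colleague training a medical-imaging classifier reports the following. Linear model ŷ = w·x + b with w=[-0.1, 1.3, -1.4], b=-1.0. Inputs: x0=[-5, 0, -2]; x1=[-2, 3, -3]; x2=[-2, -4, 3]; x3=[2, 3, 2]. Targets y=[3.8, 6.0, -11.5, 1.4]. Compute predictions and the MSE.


ŷ0 = (-0.1)·(-5) + (1.3)·(0) + (-1.4)·(-2) - 1.0 = 2.3
ŷ1 = (-0.1)·(-2) + (1.3)·(3) + (-1.4)·(-3) - 1.0 = 7.3
ŷ2 = (-0.1)·(-2) + (1.3)·(-4) + (-1.4)·(3) - 1.0 = -10.2
ŷ3 = (-0.1)·(2) + (1.3)·(3) + (-1.4)·(2) - 1.0 = -0.1
errors² = [2.25, 1.69, 1.69, 2.25]
MSE = 7.8800/4 = 1.97

1.97


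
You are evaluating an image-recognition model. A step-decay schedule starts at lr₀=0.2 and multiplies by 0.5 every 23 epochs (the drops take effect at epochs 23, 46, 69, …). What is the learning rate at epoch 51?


n_drops = ⌊51/23⌋ = 2
lr = 0.2·0.5^2 = 0.2·0.25 = 0.05

0.05


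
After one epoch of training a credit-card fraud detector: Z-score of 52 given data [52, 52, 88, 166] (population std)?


μ = 89.5, σ = 46.5484
z = (52 - 89.5)/46.5484 = -0.8056

-0.8056


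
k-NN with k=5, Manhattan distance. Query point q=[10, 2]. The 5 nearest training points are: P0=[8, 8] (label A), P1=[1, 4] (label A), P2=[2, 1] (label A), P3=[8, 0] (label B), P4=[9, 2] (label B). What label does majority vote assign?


d(q,P0) = 8  (label A)
d(q,P1) = 11  (label A)
d(q,P2) = 9  (label A)
d(q,P3) = 4  (label B)
d(q,P4) = 1  (label B)
Votes: A=3, B=2
Majority → A

A


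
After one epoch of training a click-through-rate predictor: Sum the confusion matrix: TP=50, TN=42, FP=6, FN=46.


Total = TP + TN + FP + FN
= 50 + 42 + 6 + 46
= 144
(Predicted positive: 56, predicted negative: 88)

144


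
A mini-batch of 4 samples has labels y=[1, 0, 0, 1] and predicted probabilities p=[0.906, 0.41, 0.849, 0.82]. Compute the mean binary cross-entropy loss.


L[0] = -ln(0.906) = 0.0987
L[1] = -ln(1-0.41) = -ln(0.59) = 0.5276
L[2] = -ln(1-0.849) = -ln(0.151) = 1.8905
L[3] = -ln(0.82) = 0.1985
mean = (0.0987 + 0.5276 + 1.8905 + 0.1985)/4 = 0.6788

0.6788


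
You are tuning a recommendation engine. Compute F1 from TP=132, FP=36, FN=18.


Precision = 132/168 = 0.7857
Recall = 132/150 = 0.88
F1 = 2·P·R/(P+R) = 2·TP/(2·TP+FP+FN) = 264/(264+36+18) = 264/318 = 0.8302

0.8302


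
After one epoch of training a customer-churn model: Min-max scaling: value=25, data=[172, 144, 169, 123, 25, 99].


min=25, max=172
(25-25)/(172-25) = 0/147 = 0.0

0.0


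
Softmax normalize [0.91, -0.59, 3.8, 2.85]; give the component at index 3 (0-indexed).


Exponentials: e^0.91=2.4843, e^-0.59=0.5543, e^3.8=44.7012, e^2.85=17.2878
Sum = 65.0276
Softmax = [0.0382, 0.0085, 0.6874, 0.2659]
p[3] = 17.2878/65.0276 = 0.2659

0.2659


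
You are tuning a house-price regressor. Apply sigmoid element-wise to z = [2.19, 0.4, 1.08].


σ(2.19) = 1/(1+e^-2.19) = 0.8993
σ(0.4) = 1/(1+e^-0.4) = 0.5987
σ(1.08) = 1/(1+e^-1.08) = 0.7465
result = [0.8993, 0.5987, 0.7465]

[0.8993, 0.5987, 0.7465]


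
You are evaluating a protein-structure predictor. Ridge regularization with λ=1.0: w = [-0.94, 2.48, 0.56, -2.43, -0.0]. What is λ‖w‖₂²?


‖w‖₂² = (-0.94)² + (2.48)² + (0.56)² + (-2.43)² + (-0.0)²
     = 0.8836 + 6.1504 + 0.3136 + 5.9049 + 0
     = 13.2525
λ·‖w‖₂² = 1.0·13.2525 = 13.2525

13.2525


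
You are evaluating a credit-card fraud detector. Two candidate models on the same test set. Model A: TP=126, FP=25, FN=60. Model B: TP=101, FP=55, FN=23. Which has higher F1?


Model A: P=126/151=0.8344, R=126/186=0.6774, F1=2PR/(P+R)=2TP/(2TP+FP+FN)=252/337=0.7478
Model B: P=101/156=0.6474, R=101/124=0.8145, F1=2PR/(P+R)=2TP/(2TP+FP+FN)=202/280=0.7214
0.7478 > 0.7214 → Model A

Model A


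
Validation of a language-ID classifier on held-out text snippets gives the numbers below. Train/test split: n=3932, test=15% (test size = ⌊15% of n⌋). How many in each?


Test = ⌊3932·15/100⌋ = 589
Train = 3932 - 589 = 3343

Train: 3343, Test: 589


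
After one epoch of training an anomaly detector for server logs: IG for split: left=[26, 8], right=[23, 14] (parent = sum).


Parent = [49, 22], H_parent = 0.893
H_left = 0.7871 (n=34), H_right = 0.9569 (n=37)
H_children = (34/71)·0.7871 + (37/71)·0.9569 = 0.8756
IG = 0.893 - 0.8756 = 0.0174

0.0174


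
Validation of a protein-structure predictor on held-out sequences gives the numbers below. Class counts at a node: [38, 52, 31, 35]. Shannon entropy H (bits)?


Probabilities: [38/156, 52/156, 31/156, 35/156] ≈ [0.2436, 0.3333, 0.1987, 0.2244]
H = -((38/156)·log₂(38/156) + (52/156)·log₂(52/156) + (31/156)·log₂(31/156) + (35/156)·log₂(35/156))
  = 1.9716 bits

1.9716 bits


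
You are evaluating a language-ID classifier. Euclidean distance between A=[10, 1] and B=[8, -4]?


d = √((10-8)² + (1+ 4)²)
  = √(4 + 25)
  = √29 = 5.3852

5.3852


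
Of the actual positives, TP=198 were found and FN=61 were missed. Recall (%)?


Recall = TP/(TP+FN)
= 198/(198+61)
= 198/259 = 76.45%

76.45%


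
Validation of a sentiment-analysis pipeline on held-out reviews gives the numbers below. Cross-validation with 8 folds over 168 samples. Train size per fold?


Fold size = 168/8 = 21
Training per fold = 168 - 21 = 147

147


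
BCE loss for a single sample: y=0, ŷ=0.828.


BCE = -[y·ln(p) + (1-y)·ln(1-p)]
= -0 - 1·ln(1-0.828)
= -ln(0.172) = 1.7603

1.7603


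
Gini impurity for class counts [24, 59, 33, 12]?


Probabilities: [24/128, 59/128, 33/128, 12/128] ≈ [0.1875, 0.4609, 0.2578, 0.0938]
Σpᵢ² = (576 + 3481 + 1089 + 144)/128² = 5290/16384
Gini = 1 - Σpᵢ² = 1 - 5290/16384 = 0.6771

0.6771


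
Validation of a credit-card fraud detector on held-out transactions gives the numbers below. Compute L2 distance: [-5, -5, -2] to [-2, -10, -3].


d = √((-5+ 2)² + (-5+ 10)² + (-2+ 3)²)
  = √(9 + 25 + 1)
  = √35 = 5.9161

5.9161


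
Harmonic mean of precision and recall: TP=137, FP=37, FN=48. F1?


Precision = 137/174 = 0.7874
Recall = 137/185 = 0.7405
F1 = 2·P·R/(P+R) = 2·TP/(2·TP+FP+FN) = 274/(274+37+48) = 274/359 = 0.7632

0.7632


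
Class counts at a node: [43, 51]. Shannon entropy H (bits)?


Probabilities: [43/94, 51/94] ≈ [0.4574, 0.5426]
H = -((43/94)·log₂(43/94) + (51/94)·log₂(51/94))
  = 0.9948 bits

0.9948 bits


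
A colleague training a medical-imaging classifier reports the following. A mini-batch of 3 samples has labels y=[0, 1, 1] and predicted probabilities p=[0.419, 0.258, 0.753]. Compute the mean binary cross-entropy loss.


L[0] = -ln(1-0.419) = -ln(0.581) = 0.543
L[1] = -ln(0.258) = 1.3548
L[2] = -ln(0.753) = 0.2837
mean = (0.543 + 1.3548 + 0.2837)/3 = 0.7272

0.7272


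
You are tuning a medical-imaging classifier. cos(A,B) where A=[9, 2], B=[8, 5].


A·B = 9·8 + 2·5 = 82
‖A‖ = √85 = 9.2195, ‖B‖ = √89 = 9.434
cos = 82/(√85·√89) = 82/√7565 = 0.9428

0.9428


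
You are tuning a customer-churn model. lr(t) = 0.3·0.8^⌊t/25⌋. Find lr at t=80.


n_drops = ⌊80/25⌋ = 3
lr = 0.3·0.8^3 = 0.3·0.512 = 0.1536

0.1536


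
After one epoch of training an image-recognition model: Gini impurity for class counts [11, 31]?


Probabilities: [11/42, 31/42] ≈ [0.2619, 0.7381]
Σpᵢ² = (121 + 961)/42² = 1082/1764
Gini = 1 - Σpᵢ² = 1 - 1082/1764 = 0.3866

0.3866


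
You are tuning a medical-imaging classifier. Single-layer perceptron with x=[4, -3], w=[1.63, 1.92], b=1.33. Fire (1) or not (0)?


z = (4)·(1.63) + (-3)·(1.92) + 1.33
  = 2.09
step(z) = 1 (z≥0)

1


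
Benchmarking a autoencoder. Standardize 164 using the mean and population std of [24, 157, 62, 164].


μ = 101.75, σ = 60.3174
z = (164 - 101.75)/60.3174 = 1.032

1.032


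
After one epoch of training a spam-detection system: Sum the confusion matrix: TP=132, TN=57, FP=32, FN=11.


Total = TP + TN + FP + FN
= 132 + 57 + 32 + 11
= 232
(Predicted positive: 164, predicted negative: 68)

232


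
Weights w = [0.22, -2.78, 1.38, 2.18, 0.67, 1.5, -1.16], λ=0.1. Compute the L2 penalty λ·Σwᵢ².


‖w‖₂² = (0.22)² + (-2.78)² + (1.38)² + (2.18)² + (0.67)² + (1.5)² + (-1.16)²
     = 0.0484 + 7.7284 + 1.9044 + 4.7524 + 0.4489 + 2.25 + 1.3456
     = 18.4781
λ·‖w‖₂² = 0.1·18.4781 = 1.84781

1.84781


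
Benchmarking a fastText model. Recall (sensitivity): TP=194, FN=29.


Recall = TP/(TP+FN)
= 194/(194+29)
= 194/223 = 87.0%

87.0%


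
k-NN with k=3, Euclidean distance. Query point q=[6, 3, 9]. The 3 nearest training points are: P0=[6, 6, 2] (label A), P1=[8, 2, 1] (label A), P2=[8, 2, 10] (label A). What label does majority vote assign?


d(q,P0) = 7.6158  (label A)
d(q,P1) = 8.3066  (label A)
d(q,P2) = 2.4495  (label A)
Votes: A=3, B=0
Majority → A

A


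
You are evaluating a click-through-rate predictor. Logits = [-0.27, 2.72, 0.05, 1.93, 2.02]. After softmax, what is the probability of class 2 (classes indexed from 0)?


Exponentials: e^-0.27=0.7634, e^2.72=15.1803, e^0.05=1.0513, e^1.93=6.8895, e^2.02=7.5383
Sum = 31.4228
Softmax = [0.0243, 0.4831, 0.0335, 0.2193, 0.2399]
p[2] = 1.0513/31.4228 = 0.0335

0.0335


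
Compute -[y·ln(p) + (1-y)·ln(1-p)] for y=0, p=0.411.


BCE = -[y·ln(p) + (1-y)·ln(1-p)]
= -0 - 1·ln(1-0.411)
= -ln(0.589) = 0.5293

0.5293


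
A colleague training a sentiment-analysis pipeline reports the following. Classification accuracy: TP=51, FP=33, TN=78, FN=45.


Accuracy = (TP+TN)/(TP+TN+FP+FN)
= (51+78)/(207)
= 129/207 = 62.32%

62.32%


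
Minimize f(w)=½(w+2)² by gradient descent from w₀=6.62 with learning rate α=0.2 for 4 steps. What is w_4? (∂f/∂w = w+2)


step 1: grad = 6.62+2 = 8.62; w = 6.62 - 0.2·(8.62) = 4.896
step 2: grad = 4.896+2 = 6.896; w = 4.896 - 0.2·(6.896) = 3.5168
step 3: grad = 3.5168+2 = 5.5168; w = 3.5168 - 0.2·(5.5168) = 2.41344
step 4: grad = 2.41344+2 = 4.41344; w = 2.41344 - 0.2·(4.41344) = 1.530752

1.530752


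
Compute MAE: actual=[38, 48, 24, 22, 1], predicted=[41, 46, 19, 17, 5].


Absolute errors: |38-41|=3, |48-46|=2, |24-19|=5, |22-17|=5, |1-5|=4
Sum = 19
MAE = 19/5 = 19/5

19/5


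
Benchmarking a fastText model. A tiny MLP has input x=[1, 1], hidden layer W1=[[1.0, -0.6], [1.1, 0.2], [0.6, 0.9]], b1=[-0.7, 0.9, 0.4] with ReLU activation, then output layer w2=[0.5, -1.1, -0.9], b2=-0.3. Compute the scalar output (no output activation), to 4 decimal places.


z1[0] = (1.0)·(1) + (-0.6)·(1) - 0.7 = -0.3
z1[1] = (1.1)·(1) + (0.2)·(1) + 0.9 = 2.2
z1[2] = (0.6)·(1) + (0.9)·(1) + 0.4 = 1.9
h = ReLU(z1) = [0.0, 2.2, 1.9]
output = (0.5)·(0.0) + (-1.1)·(2.2) + (-0.9)·(1.9) - 0.3 = -4.43

-4.43


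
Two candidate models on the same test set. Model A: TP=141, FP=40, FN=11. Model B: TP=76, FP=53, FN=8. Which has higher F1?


Model A: P=141/181=0.779, R=141/152=0.9276, F1=2PR/(P+R)=2TP/(2TP+FP+FN)=282/333=0.8468
Model B: P=76/129=0.5891, R=76/84=0.9048, F1=2PR/(P+R)=2TP/(2TP+FP+FN)=152/213=0.7136
0.8468 > 0.7136 → Model A

Model A


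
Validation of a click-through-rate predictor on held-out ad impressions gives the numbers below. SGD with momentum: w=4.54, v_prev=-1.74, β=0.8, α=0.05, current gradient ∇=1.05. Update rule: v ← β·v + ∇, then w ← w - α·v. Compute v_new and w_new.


v_new = 0.8·-1.74 + 1.05 = -1.392 + 1.05 = -0.342
w_new = 4.54 - 0.05·-0.342 = 4.54 + 0.0171 = 4.5571

v_new=-0.342, w_new=4.5571


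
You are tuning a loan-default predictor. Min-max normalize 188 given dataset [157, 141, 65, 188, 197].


min=65, max=197
(188-65)/(197-65) = 123/132 = 0.9318

0.9318


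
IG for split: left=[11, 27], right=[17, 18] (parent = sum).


Parent = [28, 45], H_parent = 0.9605
H_left = 0.868 (n=38), H_right = 0.9994 (n=35)
H_children = (38/73)·0.868 + (35/73)·0.9994 = 0.931
IG = 0.9605 - 0.931 = 0.0295

0.0295


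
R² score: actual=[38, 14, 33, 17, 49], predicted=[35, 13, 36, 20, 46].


ȳ = 30.2
SS_res = Σ(y-ŷ)² = 37
SS_tot = Σ(y-ȳ)² = 858.8
R² = 1 - SS_res/SS_tot = 1 - 0.0431 = 0.9569

0.9569


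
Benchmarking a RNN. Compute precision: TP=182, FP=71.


Precision = TP/(TP+FP)
= 182/(182+71)
= 182/253 = 71.94%

71.94%


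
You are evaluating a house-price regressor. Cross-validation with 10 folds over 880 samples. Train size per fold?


Fold size = 880/10 = 88
Training per fold = 880 - 88 = 792

792


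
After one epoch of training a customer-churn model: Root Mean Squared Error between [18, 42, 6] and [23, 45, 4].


MSE = 38/3 = 12.6667
RMSE = √(38/3) = 3.559

3.559


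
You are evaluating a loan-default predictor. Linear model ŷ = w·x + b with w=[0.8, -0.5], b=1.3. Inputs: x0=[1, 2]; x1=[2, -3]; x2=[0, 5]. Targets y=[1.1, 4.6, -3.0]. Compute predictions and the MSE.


ŷ0 = (0.8)·(1) + (-0.5)·(2) + 1.3 = 1.1
ŷ1 = (0.8)·(2) + (-0.5)·(-3) + 1.3 = 4.4
ŷ2 = (0.8)·(0) + (-0.5)·(5) + 1.3 = -1.2
errors² = [0.0, 0.04, 3.24]
MSE = 3.2800/3 = 1.0933

1.0933


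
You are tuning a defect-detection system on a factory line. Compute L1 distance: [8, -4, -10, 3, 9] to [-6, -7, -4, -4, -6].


d = |8+ 6| + |-4+ 7| + |-10+ 4| + |3+ 4| + |9+ 6|
  = 14 + 3 + 6 + 7 + 15
  = 45

45


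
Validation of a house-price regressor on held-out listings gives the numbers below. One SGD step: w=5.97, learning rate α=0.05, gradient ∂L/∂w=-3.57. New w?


w_new = w - α·∇
= 5.97 - 0.05·-3.57
= 5.97 + 0.1785
= 6.1485

6.1485


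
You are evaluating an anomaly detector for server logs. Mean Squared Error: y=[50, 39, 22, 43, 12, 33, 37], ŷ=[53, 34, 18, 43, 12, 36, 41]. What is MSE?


Squared errors: (50-53)²=9, (39-34)²=25, (22-18)²=16, (43-43)²=0, (12-12)²=0, (33-36)²=9, (37-41)²=16
Sum = 75
MSE = 75/7 = 75/7

75/7


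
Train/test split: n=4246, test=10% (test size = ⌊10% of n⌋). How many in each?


Test = ⌊4246·10/100⌋ = 424
Train = 4246 - 424 = 3822

Train: 3822, Test: 424


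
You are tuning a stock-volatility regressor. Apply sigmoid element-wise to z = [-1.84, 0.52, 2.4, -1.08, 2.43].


σ(-1.84) = 1/(1+e^1.84) = 0.1371
σ(0.52) = 1/(1+e^-0.52) = 0.6271
σ(2.4) = 1/(1+e^-2.4) = 0.9168
σ(-1.08) = 1/(1+e^1.08) = 0.2535
σ(2.43) = 1/(1+e^-2.43) = 0.9191
result = [0.1371, 0.6271, 0.9168, 0.2535, 0.9191]

[0.1371, 0.6271, 0.9168, 0.2535, 0.9191]


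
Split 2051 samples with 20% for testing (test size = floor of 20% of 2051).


Test = ⌊2051·20/100⌋ = 410
Train = 2051 - 410 = 1641

Train: 1641, Test: 410


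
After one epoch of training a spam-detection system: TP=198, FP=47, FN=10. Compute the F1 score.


Precision = 198/245 = 0.8082
Recall = 198/208 = 0.9519
F1 = 2·P·R/(P+R) = 2·TP/(2·TP+FP+FN) = 396/(396+47+10) = 396/453 = 0.8742

0.8742


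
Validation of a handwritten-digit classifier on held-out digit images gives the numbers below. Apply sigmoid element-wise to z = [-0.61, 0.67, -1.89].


σ(-0.61) = 1/(1+e^0.61) = 0.3521
σ(0.67) = 1/(1+e^-0.67) = 0.6615
σ(-1.89) = 1/(1+e^1.89) = 0.1312
result = [0.3521, 0.6615, 0.1312]

[0.3521, 0.6615, 0.1312]


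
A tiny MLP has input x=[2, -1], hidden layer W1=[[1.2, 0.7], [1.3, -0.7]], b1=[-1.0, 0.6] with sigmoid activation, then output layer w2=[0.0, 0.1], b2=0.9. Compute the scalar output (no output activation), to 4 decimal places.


z1[0] = (1.2)·(2) + (0.7)·(-1) - 1.0 = 0.7
z1[1] = (1.3)·(2) + (-0.7)·(-1) + 0.6 = 3.9
h = sigmoid(z1) = [0.6682, 0.9802]
output = (0.0)·(0.6682) + (0.1)·(0.9802) + 0.9 = 0.998

0.998


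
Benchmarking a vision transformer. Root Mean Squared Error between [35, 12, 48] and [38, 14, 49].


MSE = 14/3 = 4.6667
RMSE = √(14/3) = 2.1602

2.1602


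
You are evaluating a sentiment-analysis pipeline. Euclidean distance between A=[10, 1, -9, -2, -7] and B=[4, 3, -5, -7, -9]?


d = √((10-4)² + (1-3)² + (-9+ 5)² + (-2+ 7)² + (-7+ 9)²)
  = √(36 + 4 + 16 + 25 + 4)
  = √85 = 9.2195

9.2195


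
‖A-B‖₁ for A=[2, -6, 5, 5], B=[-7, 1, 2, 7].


d = |2+ 7| + |-6-1| + |5-2| + |5-7|
  = 9 + 7 + 3 + 2
  = 21

21


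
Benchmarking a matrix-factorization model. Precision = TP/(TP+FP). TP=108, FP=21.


Precision = TP/(TP+FP)
= 108/(108+21)
= 108/129 = 83.72%

83.72%


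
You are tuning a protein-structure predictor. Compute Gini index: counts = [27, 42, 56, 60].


Probabilities: [27/185, 42/185, 56/185, 60/185] ≈ [0.1459, 0.227, 0.3027, 0.3243]
Σpᵢ² = (729 + 1764 + 3136 + 3600)/185² = 9229/34225
Gini = 1 - Σpᵢ² = 1 - 9229/34225 = 0.7303

0.7303


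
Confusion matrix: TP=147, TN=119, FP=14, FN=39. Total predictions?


Total = TP + TN + FP + FN
= 147 + 119 + 14 + 39
= 319
(Predicted positive: 161, predicted negative: 158)

319


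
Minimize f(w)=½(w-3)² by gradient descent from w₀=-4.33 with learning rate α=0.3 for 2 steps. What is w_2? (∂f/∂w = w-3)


step 1: grad = -4.33-3 = -7.33; w = -4.33 - 0.3·(-7.33) = -2.131
step 2: grad = -2.131-3 = -5.131; w = -2.131 - 0.3·(-5.131) = -0.5917

-0.5917


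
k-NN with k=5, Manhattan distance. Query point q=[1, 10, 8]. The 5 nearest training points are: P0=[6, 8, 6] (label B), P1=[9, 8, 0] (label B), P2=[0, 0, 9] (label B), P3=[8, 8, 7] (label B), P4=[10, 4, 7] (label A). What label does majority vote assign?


d(q,P0) = 9  (label B)
d(q,P1) = 18  (label B)
d(q,P2) = 12  (label B)
d(q,P3) = 10  (label B)
d(q,P4) = 16  (label A)
Votes: A=1, B=4
Majority → B

B


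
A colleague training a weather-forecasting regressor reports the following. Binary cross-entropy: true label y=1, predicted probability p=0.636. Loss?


BCE = -[y·ln(p) + (1-y)·ln(1-p)]
= -1·ln(0.636) - 0
= -ln(0.636) = 0.4526

0.4526


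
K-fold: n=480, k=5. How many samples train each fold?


Fold size = 480/5 = 96
Training per fold = 480 - 96 = 384

384


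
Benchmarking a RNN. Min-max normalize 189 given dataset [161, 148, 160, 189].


min=148, max=189
(189-148)/(189-148) = 41/41 = 1.0

1.0


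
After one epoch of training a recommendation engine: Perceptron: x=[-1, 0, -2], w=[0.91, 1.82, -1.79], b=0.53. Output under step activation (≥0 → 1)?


z = (-1)·(0.91) + (0)·(1.82) + (-2)·(-1.79) + 0.53
  = 3.2
step(z) = 1 (z≥0)

1


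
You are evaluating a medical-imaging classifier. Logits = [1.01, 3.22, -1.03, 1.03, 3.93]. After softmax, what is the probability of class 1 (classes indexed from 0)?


Exponentials: e^1.01=2.7456, e^3.22=25.0281, e^-1.03=0.357, e^1.03=2.8011, e^3.93=50.907
Sum = 81.8388
Softmax = [0.0335, 0.3058, 0.0044, 0.0342, 0.622]
p[1] = 25.0281/81.8388 = 0.3058

0.3058


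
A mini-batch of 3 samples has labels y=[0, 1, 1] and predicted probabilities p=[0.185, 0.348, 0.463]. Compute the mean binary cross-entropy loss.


L[0] = -ln(1-0.185) = -ln(0.815) = 0.2046
L[1] = -ln(0.348) = 1.0556
L[2] = -ln(0.463) = 0.77
mean = (0.2046 + 1.0556 + 0.77)/3 = 0.6767

0.6767


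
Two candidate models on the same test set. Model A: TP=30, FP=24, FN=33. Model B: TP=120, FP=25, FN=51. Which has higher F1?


Model A: P=30/54=0.5556, R=30/63=0.4762, F1=2PR/(P+R)=2TP/(2TP+FP+FN)=60/117=0.5128
Model B: P=120/145=0.8276, R=120/171=0.7018, F1=2PR/(P+R)=2TP/(2TP+FP+FN)=240/316=0.7595
0.5128 < 0.7595 → Model B

Model B


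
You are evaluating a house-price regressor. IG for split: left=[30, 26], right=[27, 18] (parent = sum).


Parent = [57, 44], H_parent = 0.988
H_left = 0.9963 (n=56), H_right = 0.971 (n=45)
H_children = (56/101)·0.9963 + (45/101)·0.971 = 0.985
IG = 0.988 - 0.985 = 0.003

0.003


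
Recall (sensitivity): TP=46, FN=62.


Recall = TP/(TP+FN)
= 46/(46+62)
= 46/108 = 42.59%

42.59%


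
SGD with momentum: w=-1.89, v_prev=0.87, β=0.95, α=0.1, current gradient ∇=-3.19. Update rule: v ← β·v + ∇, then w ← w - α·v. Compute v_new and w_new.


v_new = 0.95·0.87 - 3.19 = 0.8265 - 3.19 = -2.3635
w_new = -1.89 - 0.1·-2.3635 = -1.89 + 0.23635 = -1.65365

v_new=-2.3635, w_new=-1.65365


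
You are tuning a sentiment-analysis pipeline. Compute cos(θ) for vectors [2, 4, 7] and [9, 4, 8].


A·B = 2·9 + 4·4 + 7·8 = 90
‖A‖ = √69 = 8.3066, ‖B‖ = √161 = 12.6886
cos = 90/(√69·√161) = 90/√11109 = 0.8539

0.8539


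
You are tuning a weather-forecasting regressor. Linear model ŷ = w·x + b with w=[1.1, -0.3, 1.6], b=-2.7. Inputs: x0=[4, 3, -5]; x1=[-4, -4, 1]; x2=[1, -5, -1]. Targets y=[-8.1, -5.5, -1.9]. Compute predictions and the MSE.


ŷ0 = (1.1)·(4) + (-0.3)·(3) + (1.6)·(-5) - 2.7 = -7.2
ŷ1 = (1.1)·(-4) + (-0.3)·(-4) + (1.6)·(1) - 2.7 = -4.3
ŷ2 = (1.1)·(1) + (-0.3)·(-5) + (1.6)·(-1) - 2.7 = -1.7
errors² = [0.81, 1.44, 0.04]
MSE = 2.2900/3 = 0.7633

0.7633


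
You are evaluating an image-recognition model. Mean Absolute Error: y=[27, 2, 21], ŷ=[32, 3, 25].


Absolute errors: |27-32|=5, |2-3|=1, |21-25|=4
Sum = 10
MAE = 10/3 = 10/3

10/3


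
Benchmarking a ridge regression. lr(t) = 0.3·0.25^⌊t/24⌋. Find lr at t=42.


n_drops = ⌊42/24⌋ = 1
lr = 0.3·0.25^1 = 0.3·0.25 = 0.075

0.075


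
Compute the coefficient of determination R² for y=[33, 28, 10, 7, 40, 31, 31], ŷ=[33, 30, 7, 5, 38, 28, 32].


ȳ = 25.7143
SS_res = Σ(y-ŷ)² = 31
SS_tot = Σ(y-ȳ)² = 915.43
R² = 1 - SS_res/SS_tot = 1 - 0.0339 = 0.9661

0.9661


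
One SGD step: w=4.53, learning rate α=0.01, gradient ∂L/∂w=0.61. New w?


w_new = w - α·∇
= 4.53 - 0.01·0.61
= 4.53 - 0.0061
= 4.5239

4.5239


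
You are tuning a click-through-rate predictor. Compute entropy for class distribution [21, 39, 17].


Probabilities: [21/77, 39/77, 17/77] ≈ [0.2727, 0.5065, 0.2208]
H = -((21/77)·log₂(21/77) + (39/77)·log₂(39/77) + (17/77)·log₂(17/77))
  = 1.4894 bits

1.4894 bits


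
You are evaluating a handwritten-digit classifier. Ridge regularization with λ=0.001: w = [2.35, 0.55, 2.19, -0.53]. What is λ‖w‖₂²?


‖w‖₂² = (2.35)² + (0.55)² + (2.19)² + (-0.53)²
     = 5.5225 + 0.3025 + 4.7961 + 0.2809
     = 10.902
λ·‖w‖₂² = 0.001·10.902 = 0.010902

0.010902


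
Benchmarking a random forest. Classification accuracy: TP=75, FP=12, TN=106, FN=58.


Accuracy = (TP+TN)/(TP+TN+FP+FN)
= (75+106)/(251)
= 181/251 = 72.11%

72.11%


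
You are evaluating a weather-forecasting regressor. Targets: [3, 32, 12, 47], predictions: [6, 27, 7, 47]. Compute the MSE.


Squared errors: (3-6)²=9, (32-27)²=25, (12-7)²=25, (47-47)²=0
Sum = 59
MSE = 59/4 = 59/4

59/4


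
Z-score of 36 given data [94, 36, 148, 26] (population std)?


μ = 76, σ = 49.0102
z = (36 - 76)/49.0102 = -0.8162

-0.8162


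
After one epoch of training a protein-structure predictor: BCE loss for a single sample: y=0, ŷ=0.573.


BCE = -[y·ln(p) + (1-y)·ln(1-p)]
= -0 - 1·ln(1-0.573)
= -ln(0.427) = 0.851

0.851


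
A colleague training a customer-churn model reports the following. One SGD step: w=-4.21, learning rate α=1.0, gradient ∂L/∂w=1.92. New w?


w_new = w - α·∇
= -4.21 - 1.0·1.92
= -4.21 - 1.92
= -6.13

-6.13


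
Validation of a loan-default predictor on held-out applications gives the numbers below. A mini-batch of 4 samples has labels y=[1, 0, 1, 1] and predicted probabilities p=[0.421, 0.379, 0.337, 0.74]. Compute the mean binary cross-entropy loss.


L[0] = -ln(0.421) = 0.8651
L[1] = -ln(1-0.379) = -ln(0.621) = 0.4764
L[2] = -ln(0.337) = 1.0877
L[3] = -ln(0.74) = 0.3011
mean = (0.8651 + 0.4764 + 1.0877 + 0.3011)/4 = 0.6826

0.6826


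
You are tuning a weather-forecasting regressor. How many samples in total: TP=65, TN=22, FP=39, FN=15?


Total = TP + TN + FP + FN
= 65 + 22 + 39 + 15
= 141
(Predicted positive: 104, predicted negative: 37)

141


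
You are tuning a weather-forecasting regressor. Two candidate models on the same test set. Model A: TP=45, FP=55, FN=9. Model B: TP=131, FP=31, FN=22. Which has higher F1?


Model A: P=45/100=0.45, R=45/54=0.8333, F1=2PR/(P+R)=2TP/(2TP+FP+FN)=90/154=0.5844
Model B: P=131/162=0.8086, R=131/153=0.8562, F1=2PR/(P+R)=2TP/(2TP+FP+FN)=262/315=0.8317
0.5844 < 0.8317 → Model B

Model B


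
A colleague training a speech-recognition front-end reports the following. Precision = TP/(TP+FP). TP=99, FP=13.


Precision = TP/(TP+FP)
= 99/(99+13)
= 99/112 = 88.39%

88.39%


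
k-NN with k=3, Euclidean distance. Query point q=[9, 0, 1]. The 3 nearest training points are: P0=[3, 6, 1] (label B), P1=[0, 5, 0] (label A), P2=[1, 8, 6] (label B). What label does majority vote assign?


d(q,P0) = 8.4853  (label B)
d(q,P1) = 10.3441  (label A)
d(q,P2) = 12.3693  (label B)
Votes: A=1, B=2
Majority → B

B


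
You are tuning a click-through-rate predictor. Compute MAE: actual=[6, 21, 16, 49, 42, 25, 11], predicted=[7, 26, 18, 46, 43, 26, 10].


Absolute errors: |6-7|=1, |21-26|=5, |16-18|=2, |49-46|=3, |42-43|=1, |25-26|=1, |11-10|=1
Sum = 14
MAE = 14/7 = 2

2


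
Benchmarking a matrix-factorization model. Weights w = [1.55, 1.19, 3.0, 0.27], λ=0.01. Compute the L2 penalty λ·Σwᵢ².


‖w‖₂² = (1.55)² + (1.19)² + (3.0)² + (0.27)²
     = 2.4025 + 1.4161 + 9 + 0.0729
     = 12.8915
λ·‖w‖₂² = 0.01·12.8915 = 0.128915

0.128915


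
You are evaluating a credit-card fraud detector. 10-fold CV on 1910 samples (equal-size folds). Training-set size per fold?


Fold size = 1910/10 = 191
Training per fold = 1910 - 191 = 1719

1719


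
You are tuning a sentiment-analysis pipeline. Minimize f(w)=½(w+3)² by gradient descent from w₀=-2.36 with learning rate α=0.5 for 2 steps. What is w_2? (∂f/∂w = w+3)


step 1: grad = -2.36+3 = 0.64; w = -2.36 - 0.5·(0.64) = -2.68
step 2: grad = -2.68+3 = 0.32; w = -2.68 - 0.5·(0.32) = -2.84

-2.84


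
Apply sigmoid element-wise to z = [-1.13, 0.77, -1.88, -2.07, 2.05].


σ(-1.13) = 1/(1+e^1.13) = 0.2442
σ(0.77) = 1/(1+e^-0.77) = 0.6835
σ(-1.88) = 1/(1+e^1.88) = 0.1324
σ(-2.07) = 1/(1+e^2.07) = 0.112
σ(2.05) = 1/(1+e^-2.05) = 0.8859
result = [0.2442, 0.6835, 0.1324, 0.112, 0.8859]

[0.2442, 0.6835, 0.1324, 0.112, 0.8859]


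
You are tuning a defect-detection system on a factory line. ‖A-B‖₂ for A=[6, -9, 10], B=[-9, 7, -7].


d = √((6+ 9)² + (-9-7)² + (10+ 7)²)
  = √(225 + 256 + 289)
  = √770 = 27.7489

27.7489


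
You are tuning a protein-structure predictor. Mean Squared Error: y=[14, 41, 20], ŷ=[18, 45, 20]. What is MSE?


Squared errors: (14-18)²=16, (41-45)²=16, (20-20)²=0
Sum = 32
MSE = 32/3 = 32/3

32/3


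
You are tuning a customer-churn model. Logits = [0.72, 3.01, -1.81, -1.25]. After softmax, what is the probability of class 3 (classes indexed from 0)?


Exponentials: e^0.72=2.0544, e^3.01=20.2874, e^-1.81=0.1637, e^-1.25=0.2865
Sum = 22.792
Softmax = [0.0901, 0.8901, 0.0072, 0.0126]
p[3] = 0.2865/22.792 = 0.0126

0.0126


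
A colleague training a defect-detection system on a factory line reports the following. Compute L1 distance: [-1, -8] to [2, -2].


d = |-1-2| + |-8+ 2|
  = 3 + 6
  = 9

9


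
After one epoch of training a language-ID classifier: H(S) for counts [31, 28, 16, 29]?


Probabilities: [31/104, 28/104, 16/104, 29/104] ≈ [0.2981, 0.2692, 0.1538, 0.2788]
H = -((31/104)·log₂(31/104) + (28/104)·log₂(28/104) + (16/104)·log₂(16/104) + (29/104)·log₂(29/104))
  = 1.9594 bits

1.9594 bits


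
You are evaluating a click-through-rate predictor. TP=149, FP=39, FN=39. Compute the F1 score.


Precision = 149/188 = 0.7926
Recall = 149/188 = 0.7926
F1 = 2·P·R/(P+R) = 2·TP/(2·TP+FP+FN) = 298/(298+39+39) = 298/376 = 0.7926

0.7926


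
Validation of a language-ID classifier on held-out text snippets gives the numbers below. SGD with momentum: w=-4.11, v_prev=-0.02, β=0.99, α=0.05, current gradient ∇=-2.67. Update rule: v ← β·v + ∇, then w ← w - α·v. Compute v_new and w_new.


v_new = 0.99·-0.02 - 2.67 = -0.0198 - 2.67 = -2.6898
w_new = -4.11 - 0.05·-2.6898 = -4.11 + 0.13449 = -3.97551

v_new=-2.6898, w_new=-3.97551


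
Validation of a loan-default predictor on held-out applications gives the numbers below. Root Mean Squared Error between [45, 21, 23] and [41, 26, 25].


MSE = 45/3 = 15
RMSE = √(45/3) = 3.873

3.873


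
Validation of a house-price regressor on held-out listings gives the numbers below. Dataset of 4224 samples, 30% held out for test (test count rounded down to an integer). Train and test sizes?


Test = ⌊4224·30/100⌋ = 1267
Train = 4224 - 1267 = 2957

Train: 2957, Test: 1267


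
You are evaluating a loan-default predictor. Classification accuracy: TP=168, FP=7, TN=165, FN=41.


Accuracy = (TP+TN)/(TP+TN+FP+FN)
= (168+165)/(381)
= 333/381 = 87.4%

87.4%


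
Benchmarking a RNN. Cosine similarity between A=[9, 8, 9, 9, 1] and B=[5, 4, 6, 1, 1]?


A·B = 9·5 + 8·4 + 9·6 + 9·1 + 1·1 = 141
‖A‖ = √308 = 17.5499, ‖B‖ = √79 = 8.8882
cos = 141/(√308·√79) = 141/√24332 = 0.9039

0.9039


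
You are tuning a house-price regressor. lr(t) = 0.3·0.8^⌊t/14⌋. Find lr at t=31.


n_drops = ⌊31/14⌋ = 2
lr = 0.3·0.8^2 = 0.3·0.64 = 0.192

0.192


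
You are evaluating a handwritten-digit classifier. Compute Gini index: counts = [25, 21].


Probabilities: [25/46, 21/46] ≈ [0.5435, 0.4565]
Σpᵢ² = (625 + 441)/46² = 1066/2116
Gini = 1 - Σpᵢ² = 1 - 1066/2116 = 0.4962

0.4962


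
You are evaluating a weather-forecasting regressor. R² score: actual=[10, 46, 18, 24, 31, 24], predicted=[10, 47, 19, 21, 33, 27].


ȳ = 25.5
SS_res = Σ(y-ŷ)² = 24
SS_tot = Σ(y-ȳ)² = 751.5
R² = 1 - SS_res/SS_tot = 1 - 0.0319 = 0.9681

0.9681


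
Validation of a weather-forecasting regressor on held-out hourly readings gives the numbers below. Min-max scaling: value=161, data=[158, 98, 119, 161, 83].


min=83, max=161
(161-83)/(161-83) = 78/78 = 1.0

1.0


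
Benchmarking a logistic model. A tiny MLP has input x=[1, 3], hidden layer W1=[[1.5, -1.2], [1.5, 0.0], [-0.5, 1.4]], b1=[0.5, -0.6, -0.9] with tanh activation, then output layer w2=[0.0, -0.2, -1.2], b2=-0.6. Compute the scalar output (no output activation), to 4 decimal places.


z1[0] = (1.5)·(1) + (-1.2)·(3) + 0.5 = -1.6
z1[1] = (1.5)·(1) + (0.0)·(3) - 0.6 = 0.9
z1[2] = (-0.5)·(1) + (1.4)·(3) - 0.9 = 2.8
h = tanh(z1) = [-0.9217, 0.7163, 0.9926]
output = (0.0)·(-0.9217) + (-0.2)·(0.7163) + (-1.2)·(0.9926) - 0.6 = -1.9344

-1.9344


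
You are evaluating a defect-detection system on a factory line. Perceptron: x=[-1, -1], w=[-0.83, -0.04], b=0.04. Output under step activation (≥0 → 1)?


z = (-1)·(-0.83) + (-1)·(-0.04) + 0.04
  = 0.91
step(z) = 1 (z≥0)

1


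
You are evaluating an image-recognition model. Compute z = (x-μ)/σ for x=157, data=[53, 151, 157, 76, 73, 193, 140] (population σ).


μ = 120.4286, σ = 48.8317
z = (157 - 120.4286)/48.8317 = 0.7489

0.7489


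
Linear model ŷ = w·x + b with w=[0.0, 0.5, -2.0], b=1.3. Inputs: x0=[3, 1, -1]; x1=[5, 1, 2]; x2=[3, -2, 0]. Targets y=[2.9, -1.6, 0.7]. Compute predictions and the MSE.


ŷ0 = (0.0)·(3) + (0.5)·(1) + (-2.0)·(-1) + 1.3 = 3.8
ŷ1 = (0.0)·(5) + (0.5)·(1) + (-2.0)·(2) + 1.3 = -2.2
ŷ2 = (0.0)·(3) + (0.5)·(-2) + (-2.0)·(0) + 1.3 = 0.3
errors² = [0.81, 0.36, 0.16]
MSE = 1.3300/3 = 0.4433

0.4433


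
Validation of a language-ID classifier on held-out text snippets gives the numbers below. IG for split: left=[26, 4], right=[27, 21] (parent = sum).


Parent = [53, 25], H_parent = 0.9049
H_left = 0.5665 (n=30), H_right = 0.9887 (n=48)
H_children = (30/78)·0.5665 + (48/78)·0.9887 = 0.8263
IG = 0.9049 - 0.8263 = 0.0786

0.0786


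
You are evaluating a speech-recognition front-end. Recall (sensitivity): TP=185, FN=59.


Recall = TP/(TP+FN)
= 185/(185+59)
= 185/244 = 75.82%

75.82%


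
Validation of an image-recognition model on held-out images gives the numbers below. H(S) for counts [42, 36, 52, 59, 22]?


Probabilities: [42/211, 36/211, 52/211, 59/211, 22/211] ≈ [0.1991, 0.1706, 0.2464, 0.2796, 0.1043]
H = -((42/211)·log₂(42/211) + (36/211)·log₂(36/211) + (52/211)·log₂(52/211) + (59/211)·log₂(59/211) + (22/211)·log₂(22/211))
  = 2.251 bits

2.251 bits


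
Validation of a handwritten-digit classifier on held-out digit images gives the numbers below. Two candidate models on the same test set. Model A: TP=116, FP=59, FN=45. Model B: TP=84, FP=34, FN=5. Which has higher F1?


Model A: P=116/175=0.6629, R=116/161=0.7205, F1=2PR/(P+R)=2TP/(2TP+FP+FN)=232/336=0.6905
Model B: P=84/118=0.7119, R=84/89=0.9438, F1=2PR/(P+R)=2TP/(2TP+FP+FN)=168/207=0.8116
0.6905 < 0.8116 → Model B

Model B


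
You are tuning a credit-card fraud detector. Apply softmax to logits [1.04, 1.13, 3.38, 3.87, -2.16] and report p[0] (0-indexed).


Exponentials: e^1.04=2.8292, e^1.13=3.0957, e^3.38=29.3708, e^3.87=47.9424, e^-2.16=0.1153
Sum = 83.3534
Softmax = [0.0339, 0.0371, 0.3524, 0.5752, 0.0014]
p[0] = 2.8292/83.3534 = 0.0339

0.0339


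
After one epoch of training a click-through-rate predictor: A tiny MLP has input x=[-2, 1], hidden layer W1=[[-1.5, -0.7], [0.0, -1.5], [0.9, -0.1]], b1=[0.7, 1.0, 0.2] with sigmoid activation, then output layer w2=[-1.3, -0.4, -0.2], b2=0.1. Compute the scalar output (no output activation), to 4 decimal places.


z1[0] = (-1.5)·(-2) + (-0.7)·(1) + 0.7 = 3.0
z1[1] = (0.0)·(-2) + (-1.5)·(1) + 1.0 = -0.5
z1[2] = (0.9)·(-2) + (-0.1)·(1) + 0.2 = -1.7
h = sigmoid(z1) = [0.9526, 0.3775, 0.1545]
output = (-1.3)·(0.9526) + (-0.4)·(0.3775) + (-0.2)·(0.1545) + 0.1 = -1.3203

-1.3203


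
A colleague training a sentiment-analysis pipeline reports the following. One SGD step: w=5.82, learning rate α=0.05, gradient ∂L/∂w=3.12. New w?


w_new = w - α·∇
= 5.82 - 0.05·3.12
= 5.82 - 0.156
= 5.664

5.664


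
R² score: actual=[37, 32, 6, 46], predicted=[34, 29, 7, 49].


ȳ = 30.25
SS_res = Σ(y-ŷ)² = 28
SS_tot = Σ(y-ȳ)² = 884.75
R² = 1 - SS_res/SS_tot = 1 - 0.0316 = 0.9684

0.9684


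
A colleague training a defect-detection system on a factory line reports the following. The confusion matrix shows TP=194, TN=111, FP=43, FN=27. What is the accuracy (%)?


Accuracy = (TP+TN)/(TP+TN+FP+FN)
= (194+111)/(375)
= 305/375 = 81.33%

81.33%


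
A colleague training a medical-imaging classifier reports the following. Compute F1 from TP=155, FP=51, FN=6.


Precision = 155/206 = 0.7524
Recall = 155/161 = 0.9627
F1 = 2·P·R/(P+R) = 2·TP/(2·TP+FP+FN) = 310/(310+51+6) = 310/367 = 0.8447

0.8447


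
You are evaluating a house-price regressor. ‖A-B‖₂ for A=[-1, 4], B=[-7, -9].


d = √((-1+ 7)² + (4+ 9)²)
  = √(36 + 169)
  = √205 = 14.3178

14.3178


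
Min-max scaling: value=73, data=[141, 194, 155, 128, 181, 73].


min=73, max=194
(73-73)/(194-73) = 0/121 = 0.0

0.0


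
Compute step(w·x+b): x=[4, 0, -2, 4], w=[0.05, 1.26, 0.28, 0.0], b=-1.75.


z = (4)·(0.05) + (0)·(1.26) + (-2)·(0.28) + (4)·(0.0) - 1.75
  = -2.11
step(z) = 0 (z<0)

0


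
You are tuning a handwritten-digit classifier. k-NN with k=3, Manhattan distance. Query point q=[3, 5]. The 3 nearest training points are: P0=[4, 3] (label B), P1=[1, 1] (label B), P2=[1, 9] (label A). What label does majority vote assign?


d(q,P0) = 3  (label B)
d(q,P1) = 6  (label B)
d(q,P2) = 6  (label A)
Votes: A=1, B=2
Majority → B

B


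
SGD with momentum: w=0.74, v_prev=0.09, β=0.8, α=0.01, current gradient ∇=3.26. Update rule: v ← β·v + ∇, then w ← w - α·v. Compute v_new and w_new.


v_new = 0.8·0.09 + 3.26 = 0.072 + 3.26 = 3.332
w_new = 0.74 - 0.01·3.332 = 0.74 - 0.03332 = 0.70668

v_new=3.332, w_new=0.70668


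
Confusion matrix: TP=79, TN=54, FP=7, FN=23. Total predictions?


Total = TP + TN + FP + FN
= 79 + 54 + 7 + 23
= 163
(Predicted positive: 86, predicted negative: 77)

163
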